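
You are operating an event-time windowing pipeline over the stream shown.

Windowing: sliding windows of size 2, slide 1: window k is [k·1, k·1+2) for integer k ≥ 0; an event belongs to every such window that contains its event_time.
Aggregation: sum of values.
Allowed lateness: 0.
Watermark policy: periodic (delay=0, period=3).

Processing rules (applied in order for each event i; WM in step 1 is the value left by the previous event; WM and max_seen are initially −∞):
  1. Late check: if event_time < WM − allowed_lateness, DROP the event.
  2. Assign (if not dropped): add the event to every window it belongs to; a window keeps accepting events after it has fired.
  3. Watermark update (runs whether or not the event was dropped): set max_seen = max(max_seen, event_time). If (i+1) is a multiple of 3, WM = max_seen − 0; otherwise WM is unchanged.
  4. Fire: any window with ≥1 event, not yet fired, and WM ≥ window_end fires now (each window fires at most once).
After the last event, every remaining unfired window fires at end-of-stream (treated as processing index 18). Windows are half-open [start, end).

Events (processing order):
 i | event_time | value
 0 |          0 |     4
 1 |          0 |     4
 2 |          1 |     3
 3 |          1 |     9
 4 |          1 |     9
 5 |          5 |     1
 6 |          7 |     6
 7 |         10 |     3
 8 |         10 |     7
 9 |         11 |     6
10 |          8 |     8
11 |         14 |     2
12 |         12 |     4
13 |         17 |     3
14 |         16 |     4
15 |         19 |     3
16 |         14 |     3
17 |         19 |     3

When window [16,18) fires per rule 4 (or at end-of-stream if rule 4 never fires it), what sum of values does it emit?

7

i=0 t=0 v=4: → [0,2); WM=−∞
i=1 t=0 v=4: → [0,2); WM=−∞
i=2 t=1 v=3: → [1,3),[0,2); WM=1
i=3 t=1 v=9: → [1,3),[0,2); WM=1
i=4 t=1 v=9: → [1,3),[0,2); WM=1
i=5 t=5 v=1: → [5,7),[4,6); WM=5; [0,2) fires=29 [1,3) fires=21
i=6 t=7 v=6: → [7,9),[6,8); WM=5
i=7 t=10 v=3: → [10,12),[9,11); WM=5
i=8 t=10 v=7: → [10,12),[9,11); WM=10; [4,6) fires=1 [5,7) fires=1 [6,8) fires=6 [7,9) fires=6
i=9 t=11 v=6: → [11,13),[10,12); WM=10
i=10 t=8 v=8: DROP (t<10-0); WM=10
i=11 t=14 v=2: → [14,16),[13,15); WM=14; [9,11) fires=10 [10,12) fires=16 [11,13) fires=6
i=12 t=12 v=4: DROP (t<14-0); WM=14
i=13 t=17 v=3: → [17,19),[16,18); WM=14
i=14 t=16 v=4: → [16,18),[15,17); WM=17; [13,15) fires=2 [14,16) fires=2 [15,17) fires=4
i=15 t=19 v=3: → [19,21),[18,20); WM=17
i=16 t=14 v=3: DROP (t<17-0); WM=17
i=17 t=19 v=3: → [19,21),[18,20); WM=19; [16,18) fires=7 [17,19) fires=3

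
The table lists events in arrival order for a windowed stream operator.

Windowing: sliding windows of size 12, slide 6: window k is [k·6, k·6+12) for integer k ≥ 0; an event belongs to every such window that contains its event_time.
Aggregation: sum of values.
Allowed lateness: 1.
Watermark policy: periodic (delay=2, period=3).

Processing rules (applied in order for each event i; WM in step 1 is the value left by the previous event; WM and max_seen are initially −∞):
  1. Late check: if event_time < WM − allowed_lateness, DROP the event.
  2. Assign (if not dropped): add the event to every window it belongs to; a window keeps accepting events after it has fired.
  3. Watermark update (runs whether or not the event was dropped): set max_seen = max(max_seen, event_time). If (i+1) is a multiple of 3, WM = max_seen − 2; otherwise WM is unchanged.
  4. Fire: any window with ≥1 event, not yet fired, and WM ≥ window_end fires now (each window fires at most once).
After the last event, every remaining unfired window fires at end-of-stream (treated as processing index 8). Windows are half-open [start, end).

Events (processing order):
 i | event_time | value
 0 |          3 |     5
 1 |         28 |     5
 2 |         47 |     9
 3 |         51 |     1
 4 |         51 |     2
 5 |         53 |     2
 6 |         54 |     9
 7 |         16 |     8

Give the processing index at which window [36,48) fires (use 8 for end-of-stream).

i=0 t=3 v=5: → [0,12); WM=−∞
i=1 t=28 v=5: → [24,36),[18,30); WM=−∞
i=2 t=47 v=9: → [42,54),[36,48); WM=45; [0,12) fires=5 [18,30) fires=5 [24,36) fires=5
i=3 t=51 v=1: → [48,60),[42,54); WM=45
i=4 t=51 v=2: → [48,60),[42,54); WM=45
i=5 t=53 v=2: → [48,60),[42,54); WM=51; [36,48) fires=9
i=6 t=54 v=9: → [54,66),[48,60); WM=51
i=7 t=16 v=8: DROP (t<51-1); WM=51

5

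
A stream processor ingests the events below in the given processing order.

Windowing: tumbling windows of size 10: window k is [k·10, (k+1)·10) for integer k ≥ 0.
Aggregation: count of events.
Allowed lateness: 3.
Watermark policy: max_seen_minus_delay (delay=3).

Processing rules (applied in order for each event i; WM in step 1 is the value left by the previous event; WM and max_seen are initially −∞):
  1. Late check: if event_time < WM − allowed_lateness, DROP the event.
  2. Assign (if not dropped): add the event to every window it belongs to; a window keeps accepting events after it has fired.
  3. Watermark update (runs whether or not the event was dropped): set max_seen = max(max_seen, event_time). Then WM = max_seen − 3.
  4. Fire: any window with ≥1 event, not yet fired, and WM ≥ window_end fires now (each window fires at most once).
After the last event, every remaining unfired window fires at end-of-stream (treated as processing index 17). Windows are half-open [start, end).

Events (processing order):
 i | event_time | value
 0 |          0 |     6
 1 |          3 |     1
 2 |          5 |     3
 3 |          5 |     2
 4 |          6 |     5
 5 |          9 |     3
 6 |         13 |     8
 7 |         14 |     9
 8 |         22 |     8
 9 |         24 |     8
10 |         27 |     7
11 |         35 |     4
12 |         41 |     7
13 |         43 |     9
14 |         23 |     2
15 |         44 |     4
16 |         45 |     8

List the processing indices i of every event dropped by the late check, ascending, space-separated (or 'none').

14

i=0 t=0 v=6: → [0,10); WM=-3
i=1 t=3 v=1: → [0,10); WM=0
i=2 t=5 v=3: → [0,10); WM=2
i=3 t=5 v=2: → [0,10); WM=2
i=4 t=6 v=5: → [0,10); WM=3
i=5 t=9 v=3: → [0,10); WM=6
i=6 t=13 v=8: → [10,20); WM=10; [0,10) fires=6
i=7 t=14 v=9: → [10,20); WM=11
i=8 t=22 v=8: → [20,30); WM=19
i=9 t=24 v=8: → [20,30); WM=21; [10,20) fires=2
i=10 t=27 v=7: → [20,30); WM=24
i=11 t=35 v=4: → [30,40); WM=32; [20,30) fires=3
i=12 t=41 v=7: → [40,50); WM=38
i=13 t=43 v=9: → [40,50); WM=40; [30,40) fires=1
i=14 t=23 v=2: DROP (t<40-3); WM=40
i=15 t=44 v=4: → [40,50); WM=41
i=16 t=45 v=8: → [40,50); WM=42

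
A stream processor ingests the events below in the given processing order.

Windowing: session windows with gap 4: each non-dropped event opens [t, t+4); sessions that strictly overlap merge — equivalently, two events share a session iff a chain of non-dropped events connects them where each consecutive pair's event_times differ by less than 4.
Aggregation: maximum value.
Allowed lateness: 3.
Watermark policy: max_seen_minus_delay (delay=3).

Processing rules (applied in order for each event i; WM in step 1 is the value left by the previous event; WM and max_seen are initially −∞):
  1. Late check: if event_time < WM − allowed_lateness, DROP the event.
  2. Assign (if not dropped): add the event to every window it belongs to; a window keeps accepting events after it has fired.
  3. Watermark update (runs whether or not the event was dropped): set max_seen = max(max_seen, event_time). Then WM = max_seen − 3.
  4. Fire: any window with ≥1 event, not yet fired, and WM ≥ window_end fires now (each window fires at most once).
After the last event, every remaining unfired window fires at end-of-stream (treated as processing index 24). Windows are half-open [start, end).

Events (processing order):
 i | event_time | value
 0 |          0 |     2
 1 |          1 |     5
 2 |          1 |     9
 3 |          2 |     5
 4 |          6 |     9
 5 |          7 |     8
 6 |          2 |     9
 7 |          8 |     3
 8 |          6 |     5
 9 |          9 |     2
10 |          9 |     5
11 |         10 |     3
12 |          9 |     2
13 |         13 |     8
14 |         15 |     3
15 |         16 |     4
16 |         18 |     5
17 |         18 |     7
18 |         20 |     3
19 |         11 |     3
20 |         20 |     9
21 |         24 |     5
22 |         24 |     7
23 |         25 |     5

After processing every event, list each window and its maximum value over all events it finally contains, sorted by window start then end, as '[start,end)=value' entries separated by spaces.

[0,6)=9 [6,24)=9 [24,29)=7

i=0 t=0 v=2: → [0,4); WM=-3
i=1 t=1 v=5: → [0,5); WM=-2
i=2 t=1 v=9: → [0,5); WM=-2
i=3 t=2 v=5: → [0,6); WM=-1
i=4 t=6 v=9: → [6,10); WM=3
i=5 t=7 v=8: → [6,11); WM=4
i=6 t=2 v=9: → [0,6); WM=4
i=7 t=8 v=3: → [6,12); WM=5
i=8 t=6 v=5: → [6,12); WM=5
i=9 t=9 v=2: → [6,13); WM=6
i=10 t=9 v=5: → [6,13); WM=6
i=11 t=10 v=3: → [6,14); WM=7
i=12 t=9 v=2: → [6,14); WM=7
i=13 t=13 v=8: → [6,17); WM=10
i=14 t=15 v=3: → [6,19); WM=12
i=15 t=16 v=4: → [6,20); WM=13
i=16 t=18 v=5: → [6,22); WM=15
i=17 t=18 v=7: → [6,22); WM=15
i=18 t=20 v=3: → [6,24); WM=17
i=19 t=11 v=3: DROP (t<17-3); WM=17
i=20 t=20 v=9: → [6,24); WM=17
i=21 t=24 v=5: → [24,28); WM=21
i=22 t=24 v=7: → [24,28); WM=21
i=23 t=25 v=5: → [24,29); WM=22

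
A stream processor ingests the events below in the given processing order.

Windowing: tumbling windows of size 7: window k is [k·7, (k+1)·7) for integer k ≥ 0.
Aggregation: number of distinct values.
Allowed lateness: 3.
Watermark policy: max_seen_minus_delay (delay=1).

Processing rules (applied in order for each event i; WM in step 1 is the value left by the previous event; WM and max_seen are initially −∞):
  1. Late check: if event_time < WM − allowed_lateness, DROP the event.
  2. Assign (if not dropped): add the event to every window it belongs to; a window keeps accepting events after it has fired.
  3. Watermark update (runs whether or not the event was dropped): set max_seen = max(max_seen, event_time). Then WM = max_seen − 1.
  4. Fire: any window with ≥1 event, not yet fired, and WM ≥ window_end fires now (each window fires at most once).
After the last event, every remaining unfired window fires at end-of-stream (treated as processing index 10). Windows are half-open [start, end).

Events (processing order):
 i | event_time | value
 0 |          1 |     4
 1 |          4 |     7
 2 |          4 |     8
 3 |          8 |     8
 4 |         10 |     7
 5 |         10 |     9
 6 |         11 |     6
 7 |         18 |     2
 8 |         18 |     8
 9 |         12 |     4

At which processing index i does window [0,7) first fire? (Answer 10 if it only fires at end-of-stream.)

i=0 t=1 v=4: → [0,7); WM=0
i=1 t=4 v=7: → [0,7); WM=3
i=2 t=4 v=8: → [0,7); WM=3
i=3 t=8 v=8: → [7,14); WM=7; [0,7) fires=3
i=4 t=10 v=7: → [7,14); WM=9
i=5 t=10 v=9: → [7,14); WM=9
i=6 t=11 v=6: → [7,14); WM=10
i=7 t=18 v=2: → [14,21); WM=17; [7,14) fires=4
i=8 t=18 v=8: → [14,21); WM=17
i=9 t=12 v=4: DROP (t<17-3); WM=17

3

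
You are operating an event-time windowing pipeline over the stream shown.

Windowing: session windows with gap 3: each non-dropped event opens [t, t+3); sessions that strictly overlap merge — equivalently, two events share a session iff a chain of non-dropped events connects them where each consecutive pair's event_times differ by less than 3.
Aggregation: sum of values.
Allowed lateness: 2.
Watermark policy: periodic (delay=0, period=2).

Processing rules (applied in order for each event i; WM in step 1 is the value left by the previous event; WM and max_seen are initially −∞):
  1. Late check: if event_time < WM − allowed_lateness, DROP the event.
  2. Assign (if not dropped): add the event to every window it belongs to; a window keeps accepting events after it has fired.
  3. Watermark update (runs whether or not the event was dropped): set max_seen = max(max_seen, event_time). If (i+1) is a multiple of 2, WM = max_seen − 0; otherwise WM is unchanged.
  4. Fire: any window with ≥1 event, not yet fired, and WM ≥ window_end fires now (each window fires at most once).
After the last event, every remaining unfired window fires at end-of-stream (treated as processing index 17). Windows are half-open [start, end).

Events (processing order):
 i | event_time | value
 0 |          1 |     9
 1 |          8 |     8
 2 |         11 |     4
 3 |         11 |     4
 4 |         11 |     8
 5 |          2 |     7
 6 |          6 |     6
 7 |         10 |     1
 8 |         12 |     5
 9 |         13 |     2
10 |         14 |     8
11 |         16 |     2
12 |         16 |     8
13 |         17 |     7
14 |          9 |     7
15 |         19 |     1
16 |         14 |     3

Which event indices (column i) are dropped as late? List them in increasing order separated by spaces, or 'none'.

5 6 14 16

i=0 t=1 v=9: → [1,4); WM=−∞
i=1 t=8 v=8: → [8,11); WM=8
i=2 t=11 v=4: → [11,14); WM=8
i=3 t=11 v=4: → [11,14); WM=11
i=4 t=11 v=8: → [11,14); WM=11
i=5 t=2 v=7: DROP (t<11-2); WM=11
i=6 t=6 v=6: DROP (t<11-2); WM=11
i=7 t=10 v=1: → [8,14); WM=11
i=8 t=12 v=5: → [8,15); WM=11
i=9 t=13 v=2: → [8,16); WM=13
i=10 t=14 v=8: → [8,17); WM=13
i=11 t=16 v=2: → [8,19); WM=16
i=12 t=16 v=8: → [8,19); WM=16
i=13 t=17 v=7: → [8,20); WM=17
i=14 t=9 v=7: DROP (t<17-2); WM=17
i=15 t=19 v=1: → [8,22); WM=19
i=16 t=14 v=3: DROP (t<19-2); WM=19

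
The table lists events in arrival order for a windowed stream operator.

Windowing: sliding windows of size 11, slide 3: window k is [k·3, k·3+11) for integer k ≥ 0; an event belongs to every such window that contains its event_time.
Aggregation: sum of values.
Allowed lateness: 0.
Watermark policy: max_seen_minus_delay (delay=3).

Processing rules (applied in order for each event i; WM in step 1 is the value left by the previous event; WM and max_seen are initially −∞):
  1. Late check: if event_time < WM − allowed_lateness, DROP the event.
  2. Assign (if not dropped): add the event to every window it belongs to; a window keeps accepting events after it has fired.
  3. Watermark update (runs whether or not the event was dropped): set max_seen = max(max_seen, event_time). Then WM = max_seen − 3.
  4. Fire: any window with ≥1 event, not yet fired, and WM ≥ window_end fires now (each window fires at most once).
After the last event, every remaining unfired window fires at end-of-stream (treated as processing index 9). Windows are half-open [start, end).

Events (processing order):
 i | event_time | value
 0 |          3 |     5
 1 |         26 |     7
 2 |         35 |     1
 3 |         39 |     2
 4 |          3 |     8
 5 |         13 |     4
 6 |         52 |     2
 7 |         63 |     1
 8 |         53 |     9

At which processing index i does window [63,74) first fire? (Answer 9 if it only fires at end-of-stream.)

i=0 t=3 v=5: → [3,14),[0,11); WM=0
i=1 t=26 v=7: → [24,35),[21,32),[18,29); WM=23; [0,11) fires=5 [3,14) fires=5
i=2 t=35 v=1: → [33,44),[30,41),[27,38); WM=32; [18,29) fires=7 [21,32) fires=7
i=3 t=39 v=2: → [39,50),[36,47),[33,44),[30,41); WM=36; [24,35) fires=7
i=4 t=3 v=8: DROP (t<36-0); WM=36
i=5 t=13 v=4: DROP (t<36-0); WM=36
i=6 t=52 v=2: → [51,62),[48,59),[45,56),[42,53); WM=49; [27,38) fires=1 [30,41) fires=3 [33,44) fires=3 [36,47) fires=2
i=7 t=63 v=1: → [63,74),[60,71),[57,68),[54,65); WM=60; [39,50) fires=2 [42,53) fires=2 [45,56) fires=2 [48,59) fires=2
i=8 t=53 v=9: DROP (t<60-0); WM=60

9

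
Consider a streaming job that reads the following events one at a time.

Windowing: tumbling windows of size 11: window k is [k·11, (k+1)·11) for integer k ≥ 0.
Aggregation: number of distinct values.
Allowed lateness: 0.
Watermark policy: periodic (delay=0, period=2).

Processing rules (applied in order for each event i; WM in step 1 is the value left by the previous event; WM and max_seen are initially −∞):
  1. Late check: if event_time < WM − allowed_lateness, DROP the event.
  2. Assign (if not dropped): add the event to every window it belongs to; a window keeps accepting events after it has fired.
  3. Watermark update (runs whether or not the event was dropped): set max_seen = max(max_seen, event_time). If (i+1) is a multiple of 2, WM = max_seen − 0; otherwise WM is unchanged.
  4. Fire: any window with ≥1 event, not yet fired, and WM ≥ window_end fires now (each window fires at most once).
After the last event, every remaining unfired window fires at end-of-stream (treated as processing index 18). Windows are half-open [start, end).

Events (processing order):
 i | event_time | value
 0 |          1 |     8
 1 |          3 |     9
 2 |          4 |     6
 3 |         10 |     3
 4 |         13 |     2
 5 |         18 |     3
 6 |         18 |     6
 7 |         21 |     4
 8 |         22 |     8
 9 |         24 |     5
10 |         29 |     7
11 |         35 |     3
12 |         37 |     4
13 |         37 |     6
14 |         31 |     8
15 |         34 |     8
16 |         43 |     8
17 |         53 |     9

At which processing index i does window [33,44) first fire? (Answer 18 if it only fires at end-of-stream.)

17

i=0 t=1 v=8: → [0,11); WM=−∞
i=1 t=3 v=9: → [0,11); WM=3
i=2 t=4 v=6: → [0,11); WM=3
i=3 t=10 v=3: → [0,11); WM=10
i=4 t=13 v=2: → [11,22); WM=10
i=5 t=18 v=3: → [11,22); WM=18; [0,11) fires=4
i=6 t=18 v=6: → [11,22); WM=18
i=7 t=21 v=4: → [11,22); WM=21
i=8 t=22 v=8: → [22,33); WM=21
i=9 t=24 v=5: → [22,33); WM=24; [11,22) fires=4
i=10 t=29 v=7: → [22,33); WM=24
i=11 t=35 v=3: → [33,44); WM=35; [22,33) fires=3
i=12 t=37 v=4: → [33,44); WM=35
i=13 t=37 v=6: → [33,44); WM=37
i=14 t=31 v=8: DROP (t<37-0); WM=37
i=15 t=34 v=8: DROP (t<37-0); WM=37
i=16 t=43 v=8: → [33,44); WM=37
i=17 t=53 v=9: → [44,55); WM=53; [33,44) fires=4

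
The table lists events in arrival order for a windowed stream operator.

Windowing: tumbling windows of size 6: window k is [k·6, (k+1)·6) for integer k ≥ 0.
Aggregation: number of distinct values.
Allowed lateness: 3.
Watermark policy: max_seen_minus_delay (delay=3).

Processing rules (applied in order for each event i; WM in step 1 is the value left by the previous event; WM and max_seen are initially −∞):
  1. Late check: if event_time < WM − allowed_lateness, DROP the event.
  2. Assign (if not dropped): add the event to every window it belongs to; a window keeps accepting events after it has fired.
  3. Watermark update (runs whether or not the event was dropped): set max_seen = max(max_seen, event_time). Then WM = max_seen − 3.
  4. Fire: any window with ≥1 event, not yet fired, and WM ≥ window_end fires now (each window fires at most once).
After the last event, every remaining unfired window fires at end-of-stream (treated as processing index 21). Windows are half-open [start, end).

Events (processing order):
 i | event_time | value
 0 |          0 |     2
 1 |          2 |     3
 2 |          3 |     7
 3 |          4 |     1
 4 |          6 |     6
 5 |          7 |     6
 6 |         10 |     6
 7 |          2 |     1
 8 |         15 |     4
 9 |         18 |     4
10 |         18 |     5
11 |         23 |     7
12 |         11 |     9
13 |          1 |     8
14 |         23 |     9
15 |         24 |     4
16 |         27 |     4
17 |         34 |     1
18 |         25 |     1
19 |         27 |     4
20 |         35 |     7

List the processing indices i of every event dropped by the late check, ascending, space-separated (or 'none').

i=0 t=0 v=2: → [0,6); WM=-3
i=1 t=2 v=3: → [0,6); WM=-1
i=2 t=3 v=7: → [0,6); WM=0
i=3 t=4 v=1: → [0,6); WM=1
i=4 t=6 v=6: → [6,12); WM=3
i=5 t=7 v=6: → [6,12); WM=4
i=6 t=10 v=6: → [6,12); WM=7; [0,6) fires=4
i=7 t=2 v=1: DROP (t<7-3); WM=7
i=8 t=15 v=4: → [12,18); WM=12; [6,12) fires=1
i=9 t=18 v=4: → [18,24); WM=15
i=10 t=18 v=5: → [18,24); WM=15
i=11 t=23 v=7: → [18,24); WM=20; [12,18) fires=1
i=12 t=11 v=9: DROP (t<20-3); WM=20
i=13 t=1 v=8: DROP (t<20-3); WM=20
i=14 t=23 v=9: → [18,24); WM=20
i=15 t=24 v=4: → [24,30); WM=21
i=16 t=27 v=4: → [24,30); WM=24; [18,24) fires=4
i=17 t=34 v=1: → [30,36); WM=31; [24,30) fires=1
i=18 t=25 v=1: DROP (t<31-3); WM=31
i=19 t=27 v=4: DROP (t<31-3); WM=31
i=20 t=35 v=7: → [30,36); WM=32

7 12 13 18 19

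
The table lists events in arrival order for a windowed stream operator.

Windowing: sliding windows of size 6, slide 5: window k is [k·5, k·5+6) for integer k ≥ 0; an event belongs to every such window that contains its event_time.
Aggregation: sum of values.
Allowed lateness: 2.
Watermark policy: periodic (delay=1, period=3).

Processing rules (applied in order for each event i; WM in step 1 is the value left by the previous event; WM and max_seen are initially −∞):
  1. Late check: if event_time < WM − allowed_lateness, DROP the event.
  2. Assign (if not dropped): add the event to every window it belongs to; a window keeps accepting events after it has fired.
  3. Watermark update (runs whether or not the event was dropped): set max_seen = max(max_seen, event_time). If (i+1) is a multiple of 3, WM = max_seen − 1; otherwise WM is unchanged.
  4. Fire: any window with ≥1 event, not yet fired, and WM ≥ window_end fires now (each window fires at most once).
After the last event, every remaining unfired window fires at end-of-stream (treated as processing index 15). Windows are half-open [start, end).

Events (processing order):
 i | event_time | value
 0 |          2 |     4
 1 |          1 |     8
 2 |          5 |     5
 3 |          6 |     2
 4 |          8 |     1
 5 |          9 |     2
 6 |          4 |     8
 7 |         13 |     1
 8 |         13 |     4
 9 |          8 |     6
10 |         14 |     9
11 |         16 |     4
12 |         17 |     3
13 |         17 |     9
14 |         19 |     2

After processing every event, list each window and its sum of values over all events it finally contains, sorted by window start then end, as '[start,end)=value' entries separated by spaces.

[0,6)=17 [5,11)=10 [10,16)=14 [15,21)=18

i=0 t=2 v=4: → [0,6); WM=−∞
i=1 t=1 v=8: → [0,6); WM=−∞
i=2 t=5 v=5: → [5,11),[0,6); WM=4
i=3 t=6 v=2: → [5,11); WM=4
i=4 t=8 v=1: → [5,11); WM=4
i=5 t=9 v=2: → [5,11); WM=8; [0,6) fires=17
i=6 t=4 v=8: DROP (t<8-2); WM=8
i=7 t=13 v=1: → [10,16); WM=8
i=8 t=13 v=4: → [10,16); WM=12; [5,11) fires=10
i=9 t=8 v=6: DROP (t<12-2); WM=12
i=10 t=14 v=9: → [10,16); WM=12
i=11 t=16 v=4: → [15,21); WM=15
i=12 t=17 v=3: → [15,21); WM=15
i=13 t=17 v=9: → [15,21); WM=15
i=14 t=19 v=2: → [15,21); WM=18; [10,16) fires=14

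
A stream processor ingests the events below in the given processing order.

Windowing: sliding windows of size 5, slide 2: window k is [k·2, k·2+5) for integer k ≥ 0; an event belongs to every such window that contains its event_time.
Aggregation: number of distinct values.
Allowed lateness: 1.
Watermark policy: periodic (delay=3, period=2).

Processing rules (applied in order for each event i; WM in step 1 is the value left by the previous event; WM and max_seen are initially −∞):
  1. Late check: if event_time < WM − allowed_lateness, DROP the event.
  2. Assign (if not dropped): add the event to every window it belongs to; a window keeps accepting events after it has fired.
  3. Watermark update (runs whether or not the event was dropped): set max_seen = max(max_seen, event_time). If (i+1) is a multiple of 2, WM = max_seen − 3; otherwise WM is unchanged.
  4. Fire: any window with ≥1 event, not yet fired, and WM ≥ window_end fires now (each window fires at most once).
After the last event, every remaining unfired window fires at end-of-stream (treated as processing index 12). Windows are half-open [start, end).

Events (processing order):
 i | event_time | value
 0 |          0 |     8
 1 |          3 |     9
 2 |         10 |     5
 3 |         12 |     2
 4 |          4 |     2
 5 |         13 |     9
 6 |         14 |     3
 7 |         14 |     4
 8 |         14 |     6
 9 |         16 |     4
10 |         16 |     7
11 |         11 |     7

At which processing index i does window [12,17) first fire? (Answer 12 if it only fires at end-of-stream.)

12

i=0 t=0 v=8: → [0,5); WM=−∞
i=1 t=3 v=9: → [2,7),[0,5); WM=0
i=2 t=10 v=5: → [10,15),[8,13),[6,11); WM=0
i=3 t=12 v=2: → [12,17),[10,15),[8,13); WM=9; [0,5) fires=2 [2,7) fires=1
i=4 t=4 v=2: DROP (t<9-1); WM=9
i=5 t=13 v=9: → [12,17),[10,15); WM=10
i=6 t=14 v=3: → [14,19),[12,17),[10,15); WM=10
i=7 t=14 v=4: → [14,19),[12,17),[10,15); WM=11; [6,11) fires=1
i=8 t=14 v=6: → [14,19),[12,17),[10,15); WM=11
i=9 t=16 v=4: → [16,21),[14,19),[12,17); WM=13; [8,13) fires=2
i=10 t=16 v=7: → [16,21),[14,19),[12,17); WM=13
i=11 t=11 v=7: DROP (t<13-1); WM=13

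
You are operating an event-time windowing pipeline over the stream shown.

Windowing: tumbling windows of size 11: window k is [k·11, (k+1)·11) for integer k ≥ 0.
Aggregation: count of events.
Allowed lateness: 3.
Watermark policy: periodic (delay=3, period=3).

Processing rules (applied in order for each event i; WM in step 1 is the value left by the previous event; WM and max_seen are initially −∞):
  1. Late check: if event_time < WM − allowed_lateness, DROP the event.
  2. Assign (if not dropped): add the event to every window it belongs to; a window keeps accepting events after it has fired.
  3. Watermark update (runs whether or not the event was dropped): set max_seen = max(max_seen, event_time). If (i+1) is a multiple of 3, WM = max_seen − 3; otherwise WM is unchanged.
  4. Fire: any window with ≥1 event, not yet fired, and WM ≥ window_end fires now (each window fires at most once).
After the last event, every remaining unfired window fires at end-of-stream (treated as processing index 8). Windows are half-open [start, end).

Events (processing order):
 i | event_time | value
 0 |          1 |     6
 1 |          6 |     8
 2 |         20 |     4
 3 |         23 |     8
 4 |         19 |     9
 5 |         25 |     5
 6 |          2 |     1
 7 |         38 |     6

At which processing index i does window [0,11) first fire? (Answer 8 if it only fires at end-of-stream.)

2

i=0 t=1 v=6: → [0,11); WM=−∞
i=1 t=6 v=8: → [0,11); WM=−∞
i=2 t=20 v=4: → [11,22); WM=17; [0,11) fires=2
i=3 t=23 v=8: → [22,33); WM=17
i=4 t=19 v=9: → [11,22); WM=17
i=5 t=25 v=5: → [22,33); WM=22; [11,22) fires=2
i=6 t=2 v=1: DROP (t<22-3); WM=22
i=7 t=38 v=6: → [33,44); WM=22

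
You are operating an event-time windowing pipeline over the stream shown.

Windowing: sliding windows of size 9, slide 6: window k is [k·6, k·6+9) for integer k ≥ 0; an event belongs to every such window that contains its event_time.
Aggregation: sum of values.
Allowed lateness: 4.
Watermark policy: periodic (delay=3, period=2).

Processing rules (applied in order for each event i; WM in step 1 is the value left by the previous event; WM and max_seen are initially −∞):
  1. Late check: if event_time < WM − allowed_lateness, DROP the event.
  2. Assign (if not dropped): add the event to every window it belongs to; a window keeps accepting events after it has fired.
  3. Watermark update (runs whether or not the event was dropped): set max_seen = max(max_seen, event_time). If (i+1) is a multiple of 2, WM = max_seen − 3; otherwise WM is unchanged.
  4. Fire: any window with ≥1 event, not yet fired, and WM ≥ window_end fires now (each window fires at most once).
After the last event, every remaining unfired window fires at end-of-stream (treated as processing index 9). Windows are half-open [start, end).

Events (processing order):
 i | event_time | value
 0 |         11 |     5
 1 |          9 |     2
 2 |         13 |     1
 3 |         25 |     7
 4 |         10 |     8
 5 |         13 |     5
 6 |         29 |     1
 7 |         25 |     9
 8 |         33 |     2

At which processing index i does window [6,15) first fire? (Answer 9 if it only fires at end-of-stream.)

3

i=0 t=11 v=5: → [6,15); WM=−∞
i=1 t=9 v=2: → [6,15); WM=8
i=2 t=13 v=1: → [12,21),[6,15); WM=8
i=3 t=25 v=7: → [24,33),[18,27); WM=22; [6,15) fires=8 [12,21) fires=1
i=4 t=10 v=8: DROP (t<22-4); WM=22
i=5 t=13 v=5: DROP (t<22-4); WM=22
i=6 t=29 v=1: → [24,33); WM=22
i=7 t=25 v=9: → [24,33),[18,27); WM=26
i=8 t=33 v=2: → [30,39); WM=26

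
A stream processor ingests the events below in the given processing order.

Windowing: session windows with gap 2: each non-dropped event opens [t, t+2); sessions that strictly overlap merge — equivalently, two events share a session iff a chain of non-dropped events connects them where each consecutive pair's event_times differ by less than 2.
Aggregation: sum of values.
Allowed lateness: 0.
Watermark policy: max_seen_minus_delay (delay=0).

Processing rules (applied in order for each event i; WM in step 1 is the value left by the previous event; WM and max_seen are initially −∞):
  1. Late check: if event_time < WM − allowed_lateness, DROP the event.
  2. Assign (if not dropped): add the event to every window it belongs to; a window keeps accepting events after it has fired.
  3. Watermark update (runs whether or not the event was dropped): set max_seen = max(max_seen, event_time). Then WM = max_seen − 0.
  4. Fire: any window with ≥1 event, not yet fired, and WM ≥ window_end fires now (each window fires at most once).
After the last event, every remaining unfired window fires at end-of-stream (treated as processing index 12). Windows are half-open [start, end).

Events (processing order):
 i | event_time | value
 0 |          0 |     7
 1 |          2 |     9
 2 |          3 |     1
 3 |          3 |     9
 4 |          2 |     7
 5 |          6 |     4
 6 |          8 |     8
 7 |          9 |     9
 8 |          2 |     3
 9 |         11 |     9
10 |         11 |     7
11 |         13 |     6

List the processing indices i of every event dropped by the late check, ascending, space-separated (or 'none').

i=0 t=0 v=7: → [0,2); WM=0
i=1 t=2 v=9: → [2,4); WM=2
i=2 t=3 v=1: → [2,5); WM=3
i=3 t=3 v=9: → [2,5); WM=3
i=4 t=2 v=7: DROP (t<3-0); WM=3
i=5 t=6 v=4: → [6,8); WM=6
i=6 t=8 v=8: → [8,10); WM=8
i=7 t=9 v=9: → [8,11); WM=9
i=8 t=2 v=3: DROP (t<9-0); WM=9
i=9 t=11 v=9: → [11,13); WM=11
i=10 t=11 v=7: → [11,13); WM=11
i=11 t=13 v=6: → [13,15); WM=13

4 8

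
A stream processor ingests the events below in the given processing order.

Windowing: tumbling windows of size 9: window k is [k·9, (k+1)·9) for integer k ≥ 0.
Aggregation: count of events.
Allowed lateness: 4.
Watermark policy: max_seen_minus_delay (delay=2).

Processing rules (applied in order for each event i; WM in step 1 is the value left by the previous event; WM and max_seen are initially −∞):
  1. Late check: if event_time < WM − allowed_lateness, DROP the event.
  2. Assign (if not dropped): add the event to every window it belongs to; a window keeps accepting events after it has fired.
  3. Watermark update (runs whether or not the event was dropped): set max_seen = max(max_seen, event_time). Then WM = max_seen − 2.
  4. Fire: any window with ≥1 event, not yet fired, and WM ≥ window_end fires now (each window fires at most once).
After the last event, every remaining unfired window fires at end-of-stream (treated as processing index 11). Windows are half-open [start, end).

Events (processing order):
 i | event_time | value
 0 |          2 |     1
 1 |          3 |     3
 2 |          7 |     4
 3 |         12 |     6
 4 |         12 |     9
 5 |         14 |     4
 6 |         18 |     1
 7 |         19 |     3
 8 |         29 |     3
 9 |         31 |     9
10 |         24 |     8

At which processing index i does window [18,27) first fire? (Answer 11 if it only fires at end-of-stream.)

i=0 t=2 v=1: → [0,9); WM=0
i=1 t=3 v=3: → [0,9); WM=1
i=2 t=7 v=4: → [0,9); WM=5
i=3 t=12 v=6: → [9,18); WM=10; [0,9) fires=3
i=4 t=12 v=9: → [9,18); WM=10
i=5 t=14 v=4: → [9,18); WM=12
i=6 t=18 v=1: → [18,27); WM=16
i=7 t=19 v=3: → [18,27); WM=17
i=8 t=29 v=3: → [27,36); WM=27; [9,18) fires=3 [18,27) fires=2
i=9 t=31 v=9: → [27,36); WM=29
i=10 t=24 v=8: DROP (t<29-4); WM=29

8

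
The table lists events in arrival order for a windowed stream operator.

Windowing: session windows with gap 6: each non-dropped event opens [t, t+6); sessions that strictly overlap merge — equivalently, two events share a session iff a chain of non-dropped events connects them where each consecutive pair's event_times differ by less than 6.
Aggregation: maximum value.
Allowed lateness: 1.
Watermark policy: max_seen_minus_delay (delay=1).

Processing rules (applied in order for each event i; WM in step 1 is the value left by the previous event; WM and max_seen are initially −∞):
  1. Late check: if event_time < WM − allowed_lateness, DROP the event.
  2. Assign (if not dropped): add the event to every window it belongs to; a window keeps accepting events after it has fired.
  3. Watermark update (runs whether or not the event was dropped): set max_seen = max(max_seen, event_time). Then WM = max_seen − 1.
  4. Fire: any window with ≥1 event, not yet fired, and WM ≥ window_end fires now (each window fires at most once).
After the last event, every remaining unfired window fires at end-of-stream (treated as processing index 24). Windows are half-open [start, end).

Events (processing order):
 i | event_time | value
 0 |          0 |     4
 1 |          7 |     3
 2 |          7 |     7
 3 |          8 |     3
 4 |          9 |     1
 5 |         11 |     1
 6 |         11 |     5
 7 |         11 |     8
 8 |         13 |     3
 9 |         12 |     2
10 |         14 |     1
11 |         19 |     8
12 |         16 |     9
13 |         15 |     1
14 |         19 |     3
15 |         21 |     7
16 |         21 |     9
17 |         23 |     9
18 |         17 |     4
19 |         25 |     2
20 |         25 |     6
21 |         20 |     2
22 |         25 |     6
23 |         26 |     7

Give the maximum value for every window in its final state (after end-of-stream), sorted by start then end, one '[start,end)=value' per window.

i=0 t=0 v=4: → [0,6); WM=-1
i=1 t=7 v=3: → [7,13); WM=6
i=2 t=7 v=7: → [7,13); WM=6
i=3 t=8 v=3: → [7,14); WM=7
i=4 t=9 v=1: → [7,15); WM=8
i=5 t=11 v=1: → [7,17); WM=10
i=6 t=11 v=5: → [7,17); WM=10
i=7 t=11 v=8: → [7,17); WM=10
i=8 t=13 v=3: → [7,19); WM=12
i=9 t=12 v=2: → [7,19); WM=12
i=10 t=14 v=1: → [7,20); WM=13
i=11 t=19 v=8: → [7,25); WM=18
i=12 t=16 v=9: DROP (t<18-1); WM=18
i=13 t=15 v=1: DROP (t<18-1); WM=18
i=14 t=19 v=3: → [7,25); WM=18
i=15 t=21 v=7: → [7,27); WM=20
i=16 t=21 v=9: → [7,27); WM=20
i=17 t=23 v=9: → [7,29); WM=22
i=18 t=17 v=4: DROP (t<22-1); WM=22
i=19 t=25 v=2: → [7,31); WM=24
i=20 t=25 v=6: → [7,31); WM=24
i=21 t=20 v=2: DROP (t<24-1); WM=24
i=22 t=25 v=6: → [7,31); WM=24
i=23 t=26 v=7: → [7,32); WM=25

[0,6)=4 [7,32)=9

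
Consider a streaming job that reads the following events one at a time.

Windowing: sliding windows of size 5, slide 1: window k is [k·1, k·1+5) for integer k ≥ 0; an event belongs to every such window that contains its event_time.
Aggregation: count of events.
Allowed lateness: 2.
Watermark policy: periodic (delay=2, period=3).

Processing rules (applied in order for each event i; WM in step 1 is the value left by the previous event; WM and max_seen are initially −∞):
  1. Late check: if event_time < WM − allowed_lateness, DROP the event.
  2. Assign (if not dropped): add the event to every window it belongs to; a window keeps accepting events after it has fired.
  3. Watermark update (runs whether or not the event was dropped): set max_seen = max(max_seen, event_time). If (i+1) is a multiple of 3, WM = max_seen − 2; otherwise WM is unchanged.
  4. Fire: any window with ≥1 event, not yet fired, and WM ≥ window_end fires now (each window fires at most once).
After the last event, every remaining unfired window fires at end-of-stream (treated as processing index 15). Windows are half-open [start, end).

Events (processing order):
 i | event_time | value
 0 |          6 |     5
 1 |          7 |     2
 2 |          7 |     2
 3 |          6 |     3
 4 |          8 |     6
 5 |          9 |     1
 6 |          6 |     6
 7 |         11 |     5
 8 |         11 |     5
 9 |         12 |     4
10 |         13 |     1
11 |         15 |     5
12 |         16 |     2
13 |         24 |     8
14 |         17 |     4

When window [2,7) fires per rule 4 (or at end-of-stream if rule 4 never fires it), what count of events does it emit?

i=0 t=6 v=5: → [6,11),[5,10),[4,9),[3,8),[2,7); WM=−∞
i=1 t=7 v=2: → [7,12),[6,11),[5,10),[4,9),[3,8); WM=−∞
i=2 t=7 v=2: → [7,12),[6,11),[5,10),[4,9),[3,8); WM=5
i=3 t=6 v=3: → [6,11),[5,10),[4,9),[3,8),[2,7); WM=5
i=4 t=8 v=6: → [8,13),[7,12),[6,11),[5,10),[4,9); WM=5
i=5 t=9 v=1: → [9,14),[8,13),[7,12),[6,11),[5,10); WM=7; [2,7) fires=2
i=6 t=6 v=6: → [6,11),[5,10),[4,9),[3,8),[2,7); WM=7
i=7 t=11 v=5: → [11,16),[10,15),[9,14),[8,13),[7,12); WM=7
i=8 t=11 v=5: → [11,16),[10,15),[9,14),[8,13),[7,12); WM=9; [3,8) fires=5 [4,9) fires=6
i=9 t=12 v=4: → [12,17),[11,16),[10,15),[9,14),[8,13); WM=9
i=10 t=13 v=1: → [13,18),[12,17),[11,16),[10,15),[9,14); WM=9
i=11 t=15 v=5: → [15,20),[14,19),[13,18),[12,17),[11,16); WM=13; [5,10) fires=7 [6,11) fires=7 [7,12) fires=6 [8,13) fires=5
i=12 t=16 v=2: → [16,21),[15,20),[14,19),[13,18),[12,17); WM=13
i=13 t=24 v=8: → [24,29),[23,28),[22,27),[21,26),[20,25); WM=13
i=14 t=17 v=4: → [17,22),[16,21),[15,20),[14,19),[13,18); WM=22; [9,14) fires=5 [10,15) fires=4 [11,16) fires=5 [12,17) fires=4 [13,18) fires=4 [14,19) fires=3 [15,20) fires=3 [16,21) fires=2 [17,22) fires=1

2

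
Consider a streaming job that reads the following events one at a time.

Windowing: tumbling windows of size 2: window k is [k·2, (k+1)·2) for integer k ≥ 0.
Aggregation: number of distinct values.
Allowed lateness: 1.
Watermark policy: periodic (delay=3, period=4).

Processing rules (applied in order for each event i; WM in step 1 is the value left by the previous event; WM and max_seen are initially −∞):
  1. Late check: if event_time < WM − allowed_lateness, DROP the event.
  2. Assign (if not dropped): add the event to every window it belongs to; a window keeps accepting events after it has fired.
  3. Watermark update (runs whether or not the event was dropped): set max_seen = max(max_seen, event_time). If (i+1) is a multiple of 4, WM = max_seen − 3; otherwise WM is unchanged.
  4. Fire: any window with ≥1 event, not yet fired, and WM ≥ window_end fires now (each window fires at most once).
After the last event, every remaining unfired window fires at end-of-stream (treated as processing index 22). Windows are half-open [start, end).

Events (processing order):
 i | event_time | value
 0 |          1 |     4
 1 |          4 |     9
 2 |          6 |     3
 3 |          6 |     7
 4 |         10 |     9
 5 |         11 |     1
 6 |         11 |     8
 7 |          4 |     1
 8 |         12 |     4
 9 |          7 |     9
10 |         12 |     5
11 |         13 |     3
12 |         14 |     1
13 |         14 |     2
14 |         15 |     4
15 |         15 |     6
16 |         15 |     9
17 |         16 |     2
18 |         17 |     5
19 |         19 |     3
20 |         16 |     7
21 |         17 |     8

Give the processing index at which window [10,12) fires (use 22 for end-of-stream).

15

i=0 t=1 v=4: → [0,2); WM=−∞
i=1 t=4 v=9: → [4,6); WM=−∞
i=2 t=6 v=3: → [6,8); WM=−∞
i=3 t=6 v=7: → [6,8); WM=3; [0,2) fires=1
i=4 t=10 v=9: → [10,12); WM=3
i=5 t=11 v=1: → [10,12); WM=3
i=6 t=11 v=8: → [10,12); WM=3
i=7 t=4 v=1: → [4,6); WM=8; [4,6) fires=2 [6,8) fires=2
i=8 t=12 v=4: → [12,14); WM=8
i=9 t=7 v=9: → [6,8); WM=8
i=10 t=12 v=5: → [12,14); WM=8
i=11 t=13 v=3: → [12,14); WM=10
i=12 t=14 v=1: → [14,16); WM=10
i=13 t=14 v=2: → [14,16); WM=10
i=14 t=15 v=4: → [14,16); WM=10
i=15 t=15 v=6: → [14,16); WM=12; [10,12) fires=3
i=16 t=15 v=9: → [14,16); WM=12
i=17 t=16 v=2: → [16,18); WM=12
i=18 t=17 v=5: → [16,18); WM=12
i=19 t=19 v=3: → [18,20); WM=16; [12,14) fires=3 [14,16) fires=5
i=20 t=16 v=7: → [16,18); WM=16
i=21 t=17 v=8: → [16,18); WM=16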